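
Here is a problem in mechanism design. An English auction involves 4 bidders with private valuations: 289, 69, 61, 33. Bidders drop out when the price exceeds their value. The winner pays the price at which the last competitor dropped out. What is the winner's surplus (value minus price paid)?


Step 1: Identify the highest value: 289
Step 2: Identify the second-highest value: 69
Step 3: The final price = second-highest value = 69
Step 4: Surplus = 289 - 69 = 220

220


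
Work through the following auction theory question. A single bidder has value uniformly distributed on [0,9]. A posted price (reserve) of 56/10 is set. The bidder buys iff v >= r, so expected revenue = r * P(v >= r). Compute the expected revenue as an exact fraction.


Step 1: Posted price r = 28/5, value support [0,9]
Step 2: P(v >= r) = (9 - 28/5)/9 = 17/45
Step 3: Expected revenue = r * P(v >= r) = 28/5 * 17/45
Step 4: Revenue = 476/225

476/225


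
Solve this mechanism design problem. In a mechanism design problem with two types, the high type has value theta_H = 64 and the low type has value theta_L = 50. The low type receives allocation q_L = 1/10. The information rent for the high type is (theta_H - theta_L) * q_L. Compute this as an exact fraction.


Step 1: theta_H - theta_L = 64 - 50 = 14
Step 2: Information rent = (theta_H - theta_L) * q_L
Step 3: = 14 * 1/10
Step 4: = 7/5

7/5


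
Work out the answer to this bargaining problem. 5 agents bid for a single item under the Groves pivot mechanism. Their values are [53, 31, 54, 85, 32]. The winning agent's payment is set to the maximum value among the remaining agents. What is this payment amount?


Step 1: The efficient winner is agent 3 with value 85
Step 2: Other agents' values: [53, 31, 54, 32]
Step 3: Pivot payment = max(others) = 54
Step 4: The winner pays 54

54


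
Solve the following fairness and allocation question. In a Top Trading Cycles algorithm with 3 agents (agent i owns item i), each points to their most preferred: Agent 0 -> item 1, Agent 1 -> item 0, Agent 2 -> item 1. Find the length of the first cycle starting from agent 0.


Step 1: Trace the pointer graph from agent 0: 0 -> 1 -> 0
Step 2: A cycle is detected when we revisit agent 0
Step 3: The cycle is: 0 -> 1 -> 0
Step 4: Cycle length = 2

2


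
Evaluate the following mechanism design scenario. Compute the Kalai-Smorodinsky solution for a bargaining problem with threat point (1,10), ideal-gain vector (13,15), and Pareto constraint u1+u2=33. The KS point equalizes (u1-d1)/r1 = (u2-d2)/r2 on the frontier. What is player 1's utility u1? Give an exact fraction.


Step 1: At the KS point, (u1-d1)/r1 = (u2-d2)/r2 = t and u1+u2 = 33
Step 2: u1 = d1 + r1*t and u2 = d2 + r2*t, so (d1 + r1*t) + (d2 + r2*t) = 33
Step 3: t = (33 - 1 - 10)/(13 + 15) = 22/28 = 11/14
Step 4: u1 = d1 + r1*t = 1 + 13 * 11/14 = 157/14
Step 5: (Check: u2 = d2 + r2*t = 305/14; u1+u2 = 157/14 + 305/14 = 33, on the frontier.)

157/14


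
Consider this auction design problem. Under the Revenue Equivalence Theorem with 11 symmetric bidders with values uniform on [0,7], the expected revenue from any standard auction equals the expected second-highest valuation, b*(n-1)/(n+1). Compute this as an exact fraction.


Step 1: By Revenue Equivalence, expected revenue = b*(n-1)/(n+1)
Step 2: Substituting n = 11, b = 7
Step 3: Revenue = 7*(11-1)/(11+1) = 7*10/12
Step 4: Revenue = 70/12 = 35/6

35/6


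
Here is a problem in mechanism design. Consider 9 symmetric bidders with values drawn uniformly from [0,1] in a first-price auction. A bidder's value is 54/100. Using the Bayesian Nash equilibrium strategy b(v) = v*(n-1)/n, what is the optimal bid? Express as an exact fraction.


Step 1: The symmetric BNE bidding function is b(v) = v * (n-1) / n
Step 2: Substitute v = 27/50 and n = 9
Step 3: b = 27/50 * 8/9
Step 4: b = 12/25

12/25


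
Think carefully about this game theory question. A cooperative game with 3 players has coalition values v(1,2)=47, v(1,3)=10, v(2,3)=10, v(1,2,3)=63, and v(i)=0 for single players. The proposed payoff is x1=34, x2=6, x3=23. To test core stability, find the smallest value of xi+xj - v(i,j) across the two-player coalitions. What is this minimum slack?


Step 1: Slack for coalition (1,2): x1+x2 - v12 = 40 - 47 = -7
Step 2: Slack for coalition (1,3): x1+x3 - v13 = 57 - 10 = 47
Step 3: Slack for coalition (2,3): x2+x3 - v23 = 29 - 10 = 19
Step 4: Minimum slack = min(-7, 47, 19) = -7, attained by (1,2); coalition (1,2) can block (slack < 0), so the allocation is not in the core

-7


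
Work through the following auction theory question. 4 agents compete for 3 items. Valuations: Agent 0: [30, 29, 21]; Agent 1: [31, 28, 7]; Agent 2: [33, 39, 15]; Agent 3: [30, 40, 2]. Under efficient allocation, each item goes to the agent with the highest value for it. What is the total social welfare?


Step 1: For each item, find the maximum value among all agents.
Step 2: Item 0 -> Agent 2 (value 33)
Step 3: Item 1 -> Agent 3 (value 40)
Step 4: Item 2 -> Agent 0 (value 21)
Step 5: Total welfare = 33 + 40 + 21 = 94

94


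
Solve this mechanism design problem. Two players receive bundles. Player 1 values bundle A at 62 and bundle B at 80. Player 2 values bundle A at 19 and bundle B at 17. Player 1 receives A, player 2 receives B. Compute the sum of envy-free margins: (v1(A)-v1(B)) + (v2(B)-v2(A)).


Step 1: Player 1's margin = v1(A) - v1(B) = 62 - 80 = -18
Step 2: Player 2's margin = v2(B) - v2(A) = 17 - 19 = -2
Step 3: Total margin = -18 + -2 = -20

-20


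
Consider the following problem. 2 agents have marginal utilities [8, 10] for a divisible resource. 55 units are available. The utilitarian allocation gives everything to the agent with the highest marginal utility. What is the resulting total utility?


Step 1: The marginal utilities are [8, 10]
Step 2: The highest marginal utility is 10
Step 3: All 55 units go to that agent
Step 4: Total utility = 10 * 55 = 550

550


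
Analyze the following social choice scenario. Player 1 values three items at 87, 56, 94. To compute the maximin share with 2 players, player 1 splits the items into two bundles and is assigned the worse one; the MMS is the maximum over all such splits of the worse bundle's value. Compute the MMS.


Step 1: Item values = 87, 56, 94
Step 2: Enumerate all 2-bundle partitions and take the smaller bundle:
  Partition 1: {87} vs {56,94} -> bundles 87, 150; min = 87
  Partition 2: {56} vs {87,94} -> bundles 56, 181; min = 56
  Partition 3: {94} vs {87,56} -> bundles 94, 143; min = 94
Step 3: MMS = max(87, 56, 94) = 94

94


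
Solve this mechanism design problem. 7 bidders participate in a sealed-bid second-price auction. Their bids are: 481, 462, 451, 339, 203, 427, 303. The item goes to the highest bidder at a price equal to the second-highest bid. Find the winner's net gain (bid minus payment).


Step 1: Sort bids in descending order: 481, 462, 451, 427, 339, 303, 203
Step 2: The winning bid is the highest: 481
Step 3: The payment equals the second-highest bid: 462
Step 4: Surplus = winner's bid - payment = 481 - 462 = 19

19


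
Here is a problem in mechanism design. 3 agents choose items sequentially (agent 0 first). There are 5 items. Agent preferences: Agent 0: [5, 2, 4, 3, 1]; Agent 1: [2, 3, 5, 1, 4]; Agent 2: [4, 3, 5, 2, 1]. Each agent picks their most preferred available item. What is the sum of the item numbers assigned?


Step 1: Agent 0 picks item 5
Step 2: Agent 1 picks item 2
Step 3: Agent 2 picks item 4
Step 4: Sum = 5 + 2 + 4 = 11

11


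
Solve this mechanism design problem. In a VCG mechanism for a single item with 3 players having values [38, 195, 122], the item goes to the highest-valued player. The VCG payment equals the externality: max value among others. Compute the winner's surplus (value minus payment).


Step 1: The winner is the agent with the highest value: agent 1 with value 195
Step 2: Values of other agents: [38, 122]
Step 3: VCG payment = max of others' values = 122
Step 4: Surplus = 195 - 122 = 73

73


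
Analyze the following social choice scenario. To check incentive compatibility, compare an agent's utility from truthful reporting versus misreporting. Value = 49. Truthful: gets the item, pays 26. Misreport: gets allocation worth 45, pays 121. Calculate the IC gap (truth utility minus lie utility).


Step 1: U(truth) = value - payment = 49 - 26 = 23
Step 2: U(lie) = allocation - payment = 45 - 121 = -76
Step 3: IC gap = 23 - (-76) = 99

99


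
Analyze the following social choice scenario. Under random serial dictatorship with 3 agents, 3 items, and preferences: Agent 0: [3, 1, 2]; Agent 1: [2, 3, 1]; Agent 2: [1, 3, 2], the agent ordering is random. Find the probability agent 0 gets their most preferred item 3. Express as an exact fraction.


Step 1: Agent 0 wants item 3
Step 2: There are 6 possible orderings of agents
Step 3: In 6 orderings, agent 0 gets item 3
Step 4: Probability = 6/6 = 1

1


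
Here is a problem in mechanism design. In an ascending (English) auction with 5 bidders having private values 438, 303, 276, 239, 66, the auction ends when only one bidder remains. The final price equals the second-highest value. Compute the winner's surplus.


Step 1: Identify the highest value: 438
Step 2: Identify the second-highest value: 303
Step 3: The final price = second-highest value = 303
Step 4: Surplus = 438 - 303 = 135

135


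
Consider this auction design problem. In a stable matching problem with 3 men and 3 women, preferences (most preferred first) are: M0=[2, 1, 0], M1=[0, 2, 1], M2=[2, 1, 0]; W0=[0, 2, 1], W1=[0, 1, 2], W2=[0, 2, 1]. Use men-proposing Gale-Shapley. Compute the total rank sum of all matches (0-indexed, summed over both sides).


Step 1: Run Gale-Shapley (men propose, women hold best offer):
  M0 proposes to W2; she accepts
  M1 proposes to W0; she accepts
  M2 proposes to W2; rejected
  M2 proposes to W1; she accepts
Step 2: Final matching: W0-M1, W1-M2, W2-M0
Step 3: 0-indexed ranks (man's rank of his match, then woman's): 0 + 2 + 1 + 2 + 0 + 0
Step 4: Total rank sum = 5

5


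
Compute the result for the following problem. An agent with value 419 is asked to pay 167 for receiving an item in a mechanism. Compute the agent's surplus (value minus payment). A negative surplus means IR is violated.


Step 1: Surplus = value - payment = 419 - 167 = 252
Step 2: IR is satisfied (surplus >= 0)

252


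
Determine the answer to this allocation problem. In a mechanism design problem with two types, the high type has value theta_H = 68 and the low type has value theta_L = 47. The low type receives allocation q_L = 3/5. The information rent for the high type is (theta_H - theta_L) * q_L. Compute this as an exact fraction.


Step 1: theta_H - theta_L = 68 - 47 = 21
Step 2: Information rent = (theta_H - theta_L) * q_L
Step 3: = 21 * 3/5
Step 4: = 63/5

63/5


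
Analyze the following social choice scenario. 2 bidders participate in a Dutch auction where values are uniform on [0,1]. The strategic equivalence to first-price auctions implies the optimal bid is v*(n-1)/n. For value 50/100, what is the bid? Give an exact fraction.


Step 1: Dutch auctions are strategically equivalent to first-price auctions
Step 2: The equilibrium bid is b(v) = v*(n-1)/n
Step 3: b = 1/2 * 1/2
Step 4: b = 1/4

1/4


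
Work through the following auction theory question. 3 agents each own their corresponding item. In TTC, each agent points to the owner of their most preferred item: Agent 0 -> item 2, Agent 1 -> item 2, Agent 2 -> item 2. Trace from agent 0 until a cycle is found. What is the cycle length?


Step 1: Trace the pointer graph from agent 0: 0 -> 2 -> 2
Step 2: A cycle is detected when we revisit agent 2
Step 3: The cycle is: 2 -> 2
Step 4: Cycle length = 1

1


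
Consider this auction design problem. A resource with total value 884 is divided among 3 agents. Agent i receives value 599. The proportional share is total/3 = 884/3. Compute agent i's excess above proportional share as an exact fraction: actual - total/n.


Step 1: Proportional share = 884/3
Step 2: Agent's actual allocation = 599
Step 3: Excess = 599 - 884/3 = 913/3

913/3


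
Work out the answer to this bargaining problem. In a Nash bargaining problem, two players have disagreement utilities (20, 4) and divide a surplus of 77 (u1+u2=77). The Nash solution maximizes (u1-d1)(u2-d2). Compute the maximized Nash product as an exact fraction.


Step 1: The Nash solution splits surplus symmetrically above the disagreement point
Step 2: u1 = (total + d1 - d2)/2 = (77 + 20 - 4)/2 = 93/2
Step 3: u2 = (total - d1 + d2)/2 = (77 - 20 + 4)/2 = 61/2
Step 4: Nash product = (93/2 - 20) * (61/2 - 4)
Step 5: = 53/2 * 53/2 = 2809/4

2809/4


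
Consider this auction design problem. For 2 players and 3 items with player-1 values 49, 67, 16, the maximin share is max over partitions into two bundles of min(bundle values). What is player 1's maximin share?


Step 1: Item values = 49, 67, 16
Step 2: Enumerate all 2-bundle partitions and take the smaller bundle:
  Partition 1: {49} vs {67,16} -> bundles 49, 83; min = 49
  Partition 2: {67} vs {49,16} -> bundles 67, 65; min = 65
  Partition 3: {16} vs {49,67} -> bundles 16, 116; min = 16
Step 3: MMS = max(49, 65, 16) = 65

65


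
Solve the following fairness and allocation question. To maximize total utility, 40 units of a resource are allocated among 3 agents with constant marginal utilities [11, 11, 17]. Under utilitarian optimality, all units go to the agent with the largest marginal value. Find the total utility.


Step 1: The marginal utilities are [11, 11, 17]
Step 2: The highest marginal utility is 17
Step 3: All 40 units go to that agent
Step 4: Total utility = 17 * 40 = 680

680


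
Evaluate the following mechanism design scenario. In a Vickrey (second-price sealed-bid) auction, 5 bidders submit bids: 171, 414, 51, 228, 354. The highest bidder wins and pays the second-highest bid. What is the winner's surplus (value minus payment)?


Step 1: Sort bids in descending order: 414, 354, 228, 171, 51
Step 2: The winning bid is the highest: 414
Step 3: The payment equals the second-highest bid: 354
Step 4: Surplus = winner's bid - payment = 414 - 354 = 60

60


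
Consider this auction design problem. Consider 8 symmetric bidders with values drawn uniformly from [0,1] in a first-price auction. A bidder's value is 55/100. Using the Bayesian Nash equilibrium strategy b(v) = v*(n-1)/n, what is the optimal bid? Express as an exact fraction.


Step 1: The symmetric BNE bidding function is b(v) = v * (n-1) / n
Step 2: Substitute v = 11/20 and n = 8
Step 3: b = 11/20 * 7/8
Step 4: b = 77/160

77/160


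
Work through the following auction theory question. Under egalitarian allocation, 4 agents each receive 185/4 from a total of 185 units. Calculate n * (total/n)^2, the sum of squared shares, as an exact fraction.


Step 1: Each agent's share = 185/4
Step 2: Square of each share = (185/4)^2 = 34225/16
Step 3: Sum of squares = 4 * 34225/16 = 34225/4

34225/4


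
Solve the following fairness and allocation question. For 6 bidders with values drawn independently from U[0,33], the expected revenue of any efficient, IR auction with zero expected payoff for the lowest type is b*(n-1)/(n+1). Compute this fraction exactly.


Step 1: By Revenue Equivalence, expected revenue = b*(n-1)/(n+1)
Step 2: Substituting n = 6, b = 33
Step 3: Revenue = 33*(6-1)/(6+1) = 33*5/7
Step 4: Revenue = 165/7

165/7


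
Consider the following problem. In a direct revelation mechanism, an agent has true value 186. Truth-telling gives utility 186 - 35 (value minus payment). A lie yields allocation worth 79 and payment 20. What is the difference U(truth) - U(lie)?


Step 1: U(truth) = value - payment = 186 - 35 = 151
Step 2: U(lie) = allocation - payment = 79 - 20 = 59
Step 3: IC gap = 151 - 59 = 92

92


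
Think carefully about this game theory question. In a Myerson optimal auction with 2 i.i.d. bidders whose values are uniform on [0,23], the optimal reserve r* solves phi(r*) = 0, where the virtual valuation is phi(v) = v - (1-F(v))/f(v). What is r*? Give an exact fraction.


Step 1: For U[0,23], F(v) = v/23 and f(v) = 1/23
Step 2: phi(v) = v - (1 - v/23)/(1/23) = v - (23 - v) = 2v - 23
Step 3: Set phi(r*) = 0: 2r* - 23 = 0
Step 4: r* = 23/2 (the number of bidders n = 2 does not enter)

23/2


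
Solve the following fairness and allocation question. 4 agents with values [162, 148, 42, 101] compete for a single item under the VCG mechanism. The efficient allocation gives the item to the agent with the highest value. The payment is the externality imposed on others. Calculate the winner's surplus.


Step 1: The winner is the agent with the highest value: agent 0 with value 162
Step 2: Values of other agents: [148, 42, 101]
Step 3: VCG payment = max of others' values = 148
Step 4: Surplus = 162 - 148 = 14

14


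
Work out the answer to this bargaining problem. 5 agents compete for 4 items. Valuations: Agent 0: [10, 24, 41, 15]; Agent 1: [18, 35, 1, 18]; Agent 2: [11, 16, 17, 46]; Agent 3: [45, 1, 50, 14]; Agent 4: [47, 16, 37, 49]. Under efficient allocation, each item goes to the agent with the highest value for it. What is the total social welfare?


Step 1: For each item, find the maximum value among all agents.
Step 2: Item 0 -> Agent 4 (value 47)
Step 3: Item 1 -> Agent 1 (value 35)
Step 4: Item 2 -> Agent 3 (value 50)
Step 5: Item 3 -> Agent 4 (value 49)
Step 6: Total welfare = 47 + 35 + 50 + 49 = 181

181


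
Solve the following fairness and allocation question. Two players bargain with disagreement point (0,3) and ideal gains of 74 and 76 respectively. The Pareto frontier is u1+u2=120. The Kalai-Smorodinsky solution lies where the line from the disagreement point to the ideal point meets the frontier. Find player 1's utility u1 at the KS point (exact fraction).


Step 1: At the KS point, (u1-d1)/r1 = (u2-d2)/r2 = t and u1+u2 = 120
Step 2: u1 = d1 + r1*t and u2 = d2 + r2*t, so (d1 + r1*t) + (d2 + r2*t) = 120
Step 3: t = (120 - 0 - 3)/(74 + 76) = 117/150 = 39/50
Step 4: u1 = d1 + r1*t = 0 + 74 * 39/50 = 1443/25
Step 5: (Check: u2 = d2 + r2*t = 1557/25; u1+u2 = 1443/25 + 1557/25 = 120, on the frontier.)

1443/25


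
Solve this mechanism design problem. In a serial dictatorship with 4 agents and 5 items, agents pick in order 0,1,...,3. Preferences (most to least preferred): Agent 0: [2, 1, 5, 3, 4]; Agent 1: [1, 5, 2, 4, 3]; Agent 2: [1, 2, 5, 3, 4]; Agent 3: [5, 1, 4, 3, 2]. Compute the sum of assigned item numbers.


Step 1: Agent 0 picks item 2
Step 2: Agent 1 picks item 1
Step 3: Agent 2 picks item 5
Step 4: Agent 3 picks item 4
Step 5: Sum = 2 + 1 + 5 + 4 = 12

12


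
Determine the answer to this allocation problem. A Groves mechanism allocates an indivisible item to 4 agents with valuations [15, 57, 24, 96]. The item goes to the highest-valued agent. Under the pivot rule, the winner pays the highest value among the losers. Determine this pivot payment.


Step 1: The efficient winner is agent 3 with value 96
Step 2: Other agents' values: [15, 57, 24]
Step 3: Pivot payment = max(others) = 57
Step 4: The winner pays 57

57


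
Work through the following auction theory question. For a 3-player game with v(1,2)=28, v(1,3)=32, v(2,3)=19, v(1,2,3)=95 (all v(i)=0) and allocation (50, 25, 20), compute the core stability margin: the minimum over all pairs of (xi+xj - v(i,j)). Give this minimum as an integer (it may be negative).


Step 1: Slack for coalition (1,2): x1+x2 - v12 = 75 - 28 = 47
Step 2: Slack for coalition (1,3): x1+x3 - v13 = 70 - 32 = 38
Step 3: Slack for coalition (2,3): x2+x3 - v23 = 45 - 19 = 26
Step 4: Minimum slack = min(47, 38, 26) = 26, attained by (2,3); no pair can gain by deviating, so the allocation is in the core

26


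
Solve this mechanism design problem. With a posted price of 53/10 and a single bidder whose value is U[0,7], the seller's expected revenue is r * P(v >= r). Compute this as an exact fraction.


Step 1: Posted price r = 53/10, value support [0,7]
Step 2: P(v >= r) = (7 - 53/10)/7 = 17/70
Step 3: Expected revenue = r * P(v >= r) = 53/10 * 17/70
Step 4: Revenue = 901/700

901/700


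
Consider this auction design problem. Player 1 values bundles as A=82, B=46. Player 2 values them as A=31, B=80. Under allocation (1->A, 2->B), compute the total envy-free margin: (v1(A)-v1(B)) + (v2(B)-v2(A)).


Step 1: Player 1's margin = v1(A) - v1(B) = 82 - 46 = 36
Step 2: Player 2's margin = v2(B) - v2(A) = 80 - 31 = 49
Step 3: Total margin = 36 + 49 = 85

85


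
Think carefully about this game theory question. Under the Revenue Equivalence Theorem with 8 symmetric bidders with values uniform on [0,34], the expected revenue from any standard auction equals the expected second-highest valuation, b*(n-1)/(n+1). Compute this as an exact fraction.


Step 1: By Revenue Equivalence, expected revenue = b*(n-1)/(n+1)
Step 2: Substituting n = 8, b = 34
Step 3: Revenue = 34*(8-1)/(8+1) = 34*7/9
Step 4: Revenue = 238/9

238/9


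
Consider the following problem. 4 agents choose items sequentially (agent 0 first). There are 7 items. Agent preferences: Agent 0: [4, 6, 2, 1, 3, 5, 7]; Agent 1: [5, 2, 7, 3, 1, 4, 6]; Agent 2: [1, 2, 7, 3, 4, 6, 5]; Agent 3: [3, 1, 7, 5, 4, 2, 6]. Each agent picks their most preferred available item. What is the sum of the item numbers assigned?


Step 1: Agent 0 picks item 4
Step 2: Agent 1 picks item 5
Step 3: Agent 2 picks item 1
Step 4: Agent 3 picks item 3
Step 5: Sum = 4 + 5 + 1 + 3 = 13

13


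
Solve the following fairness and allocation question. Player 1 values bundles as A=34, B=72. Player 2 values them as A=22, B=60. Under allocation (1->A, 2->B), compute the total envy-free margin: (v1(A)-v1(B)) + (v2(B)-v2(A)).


Step 1: Player 1's margin = v1(A) - v1(B) = 34 - 72 = -38
Step 2: Player 2's margin = v2(B) - v2(A) = 60 - 22 = 38
Step 3: Total margin = -38 + 38 = 0

0


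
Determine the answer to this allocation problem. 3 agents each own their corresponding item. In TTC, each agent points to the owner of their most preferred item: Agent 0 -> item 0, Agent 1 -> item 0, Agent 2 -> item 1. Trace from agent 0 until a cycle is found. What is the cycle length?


Step 1: Trace the pointer graph from agent 0: 0 -> 0
Step 2: A cycle is detected when we revisit agent 0
Step 3: The cycle is: 0 -> 0
Step 4: Cycle length = 1

1


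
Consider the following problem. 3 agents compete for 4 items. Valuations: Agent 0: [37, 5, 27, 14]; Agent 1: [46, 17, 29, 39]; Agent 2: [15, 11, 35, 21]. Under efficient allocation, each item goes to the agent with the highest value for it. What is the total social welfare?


Step 1: For each item, find the maximum value among all agents.
Step 2: Item 0 -> Agent 1 (value 46)
Step 3: Item 1 -> Agent 1 (value 17)
Step 4: Item 2 -> Agent 2 (value 35)
Step 5: Item 3 -> Agent 1 (value 39)
Step 6: Total welfare = 46 + 17 + 35 + 39 = 137

137


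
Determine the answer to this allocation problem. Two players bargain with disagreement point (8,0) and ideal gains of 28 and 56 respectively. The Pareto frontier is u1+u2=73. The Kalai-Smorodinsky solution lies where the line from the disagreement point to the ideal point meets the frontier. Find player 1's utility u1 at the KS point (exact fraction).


Step 1: At the KS point, (u1-d1)/r1 = (u2-d2)/r2 = t and u1+u2 = 73
Step 2: u1 = d1 + r1*t and u2 = d2 + r2*t, so (d1 + r1*t) + (d2 + r2*t) = 73
Step 3: t = (73 - 8 - 0)/(28 + 56) = 65/84
Step 4: u1 = d1 + r1*t = 8 + 28 * 65/84 = 89/3
Step 5: (Check: u2 = d2 + r2*t = 130/3; u1+u2 = 89/3 + 130/3 = 73, on the frontier.)

89/3


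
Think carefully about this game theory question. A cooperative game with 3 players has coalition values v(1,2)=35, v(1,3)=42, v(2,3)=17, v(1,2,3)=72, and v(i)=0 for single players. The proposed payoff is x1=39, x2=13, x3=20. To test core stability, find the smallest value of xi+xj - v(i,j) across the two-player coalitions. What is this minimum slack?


Step 1: Slack for coalition (1,2): x1+x2 - v12 = 52 - 35 = 17
Step 2: Slack for coalition (1,3): x1+x3 - v13 = 59 - 42 = 17
Step 3: Slack for coalition (2,3): x2+x3 - v23 = 33 - 17 = 16
Step 4: Minimum slack = min(17, 17, 16) = 16, attained by (2,3); no pair can gain by deviating, so the allocation is in the core

16


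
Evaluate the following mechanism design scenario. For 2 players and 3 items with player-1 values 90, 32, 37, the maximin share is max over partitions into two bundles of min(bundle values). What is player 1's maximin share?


Step 1: Item values = 90, 32, 37
Step 2: Enumerate all 2-bundle partitions and take the smaller bundle:
  Partition 1: {90} vs {32,37} -> bundles 90, 69; min = 69
  Partition 2: {32} vs {90,37} -> bundles 32, 127; min = 32
  Partition 3: {37} vs {90,32} -> bundles 37, 122; min = 37
Step 3: MMS = max(69, 32, 37) = 69

69


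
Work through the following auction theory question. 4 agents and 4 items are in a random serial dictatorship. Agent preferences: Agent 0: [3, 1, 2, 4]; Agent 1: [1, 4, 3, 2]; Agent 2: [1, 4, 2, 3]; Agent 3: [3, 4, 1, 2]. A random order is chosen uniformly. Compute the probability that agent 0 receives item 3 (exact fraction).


Step 1: Agent 0 wants item 3
Step 2: There are 24 possible orderings of agents
Step 3: In 12 orderings, agent 0 gets item 3
Step 4: Probability = 12/24 = 1/2

1/2


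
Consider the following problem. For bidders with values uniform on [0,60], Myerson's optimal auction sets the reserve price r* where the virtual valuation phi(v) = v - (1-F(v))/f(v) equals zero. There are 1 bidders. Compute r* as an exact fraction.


Step 1: For U[0,60], F(v) = v/60 and f(v) = 1/60
Step 2: phi(v) = v - (1 - v/60)/(1/60) = v - (60 - v) = 2v - 60
Step 3: Set phi(r*) = 0: 2r* - 60 = 0
Step 4: r* = 60/2 = 30 (the number of bidders n = 1 does not enter)

30


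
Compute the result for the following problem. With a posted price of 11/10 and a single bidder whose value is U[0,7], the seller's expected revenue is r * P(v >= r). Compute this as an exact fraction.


Step 1: Posted price r = 11/10, value support [0,7]
Step 2: P(v >= r) = (7 - 11/10)/7 = 59/70
Step 3: Expected revenue = r * P(v >= r) = 11/10 * 59/70
Step 4: Revenue = 649/700

649/700


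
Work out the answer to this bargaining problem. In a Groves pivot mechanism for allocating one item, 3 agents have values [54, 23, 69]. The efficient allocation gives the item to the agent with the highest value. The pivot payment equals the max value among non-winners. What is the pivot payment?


Step 1: The efficient winner is agent 2 with value 69
Step 2: Other agents' values: [54, 23]
Step 3: Pivot payment = max(others) = 54
Step 4: The winner pays 54

54


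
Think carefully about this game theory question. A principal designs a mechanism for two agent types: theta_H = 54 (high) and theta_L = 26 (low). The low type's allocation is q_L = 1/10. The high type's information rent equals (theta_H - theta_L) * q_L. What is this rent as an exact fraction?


Step 1: theta_H - theta_L = 54 - 26 = 28
Step 2: Information rent = (theta_H - theta_L) * q_L
Step 3: = 28 * 1/10
Step 4: = 14/5

14/5


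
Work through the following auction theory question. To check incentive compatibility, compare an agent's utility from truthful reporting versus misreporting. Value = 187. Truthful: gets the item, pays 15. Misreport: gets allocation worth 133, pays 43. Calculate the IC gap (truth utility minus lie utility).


Step 1: U(truth) = value - payment = 187 - 15 = 172
Step 2: U(lie) = allocation - payment = 133 - 43 = 90
Step 3: IC gap = 172 - 90 = 82

82


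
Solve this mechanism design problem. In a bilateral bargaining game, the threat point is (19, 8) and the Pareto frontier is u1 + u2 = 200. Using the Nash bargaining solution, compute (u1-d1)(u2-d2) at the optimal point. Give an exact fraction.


Step 1: The Nash solution splits surplus symmetrically above the disagreement point
Step 2: u1 = (total + d1 - d2)/2 = (200 + 19 - 8)/2 = 211/2
Step 3: u2 = (total - d1 + d2)/2 = (200 - 19 + 8)/2 = 189/2
Step 4: Nash product = (211/2 - 19) * (189/2 - 8)
Step 5: = 173/2 * 173/2 = 29929/4

29929/4


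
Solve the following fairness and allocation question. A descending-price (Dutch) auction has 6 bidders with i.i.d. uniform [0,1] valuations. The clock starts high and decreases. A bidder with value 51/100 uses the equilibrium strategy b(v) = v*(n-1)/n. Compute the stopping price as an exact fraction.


Step 1: Dutch auctions are strategically equivalent to first-price auctions
Step 2: The equilibrium bid is b(v) = v*(n-1)/n
Step 3: b = 51/100 * 5/6
Step 4: b = 17/40

17/40


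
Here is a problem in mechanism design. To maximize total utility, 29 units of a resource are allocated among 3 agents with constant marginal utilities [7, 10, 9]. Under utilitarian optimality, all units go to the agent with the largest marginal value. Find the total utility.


Step 1: The marginal utilities are [7, 10, 9]
Step 2: The highest marginal utility is 10
Step 3: All 29 units go to that agent
Step 4: Total utility = 10 * 29 = 290

290


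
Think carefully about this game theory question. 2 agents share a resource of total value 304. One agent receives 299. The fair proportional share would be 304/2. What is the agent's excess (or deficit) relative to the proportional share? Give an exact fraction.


Step 1: Proportional share = 304/2 = 152
Step 2: Agent's actual allocation = 299
Step 3: Excess = 299 - 152 = 147

147


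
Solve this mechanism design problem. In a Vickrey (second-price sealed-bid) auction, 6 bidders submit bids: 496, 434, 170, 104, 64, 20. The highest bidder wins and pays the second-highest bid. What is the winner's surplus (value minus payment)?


Step 1: Sort bids in descending order: 496, 434, 170, 104, 64, 20
Step 2: The winning bid is the highest: 496
Step 3: The payment equals the second-highest bid: 434
Step 4: Surplus = winner's bid - payment = 496 - 434 = 62

62


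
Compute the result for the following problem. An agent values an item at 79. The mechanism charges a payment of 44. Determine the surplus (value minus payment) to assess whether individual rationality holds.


Step 1: Surplus = value - payment = 79 - 44 = 35
Step 2: IR is satisfied (surplus >= 0)

35


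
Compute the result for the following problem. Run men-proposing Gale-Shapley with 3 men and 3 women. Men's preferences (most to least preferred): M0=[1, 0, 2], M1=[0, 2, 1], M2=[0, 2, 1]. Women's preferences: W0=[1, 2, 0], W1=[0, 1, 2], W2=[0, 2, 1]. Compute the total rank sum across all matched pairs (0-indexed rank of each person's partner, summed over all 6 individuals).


Step 1: Run Gale-Shapley (men propose, women hold best offer):
  M0 proposes to W1; she accepts
  M1 proposes to W0; she accepts
  M2 proposes to W0; rejected
  M2 proposes to W2; she accepts
Step 2: Final matching: W0-M1, W1-M0, W2-M2
Step 3: 0-indexed ranks (man's rank of his match, then woman's): 0 + 0 + 0 + 0 + 1 + 1
Step 4: Total rank sum = 2

2


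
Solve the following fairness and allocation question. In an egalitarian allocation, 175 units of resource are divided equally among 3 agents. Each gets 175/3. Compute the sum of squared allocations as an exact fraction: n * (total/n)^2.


Step 1: Each agent's share = 175/3
Step 2: Square of each share = (175/3)^2 = 30625/9
Step 3: Sum of squares = 3 * 30625/9 = 30625/3

30625/3


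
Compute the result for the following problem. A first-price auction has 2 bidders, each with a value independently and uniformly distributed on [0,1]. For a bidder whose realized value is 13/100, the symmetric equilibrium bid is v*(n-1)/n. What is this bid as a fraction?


Step 1: The symmetric BNE bidding function is b(v) = v * (n-1) / n
Step 2: Substitute v = 13/100 and n = 2
Step 3: b = 13/100 * 1/2
Step 4: b = 13/200

13/200


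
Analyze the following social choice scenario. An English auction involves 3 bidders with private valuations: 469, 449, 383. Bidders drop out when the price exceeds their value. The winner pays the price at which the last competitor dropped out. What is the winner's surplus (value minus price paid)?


Step 1: Identify the highest value: 469
Step 2: Identify the second-highest value: 449
Step 3: The final price = second-highest value = 449
Step 4: Surplus = 469 - 449 = 20

20


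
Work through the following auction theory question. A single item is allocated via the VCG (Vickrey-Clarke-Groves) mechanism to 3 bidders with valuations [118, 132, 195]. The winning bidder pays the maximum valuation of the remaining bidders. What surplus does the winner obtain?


Step 1: The winner is the agent with the highest value: agent 2 with value 195
Step 2: Values of other agents: [118, 132]
Step 3: VCG payment = max of others' values = 132
Step 4: Surplus = 195 - 132 = 63

63


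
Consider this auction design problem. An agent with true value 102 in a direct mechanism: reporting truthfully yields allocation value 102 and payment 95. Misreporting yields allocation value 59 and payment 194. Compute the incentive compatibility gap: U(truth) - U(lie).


Step 1: U(truth) = value - payment = 102 - 95 = 7
Step 2: U(lie) = allocation - payment = 59 - 194 = -135
Step 3: IC gap = 7 - (-135) = 142

142


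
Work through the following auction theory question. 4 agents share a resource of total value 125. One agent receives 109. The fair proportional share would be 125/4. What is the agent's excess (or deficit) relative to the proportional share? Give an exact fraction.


Step 1: Proportional share = 125/4
Step 2: Agent's actual allocation = 109
Step 3: Excess = 109 - 125/4 = 311/4

311/4


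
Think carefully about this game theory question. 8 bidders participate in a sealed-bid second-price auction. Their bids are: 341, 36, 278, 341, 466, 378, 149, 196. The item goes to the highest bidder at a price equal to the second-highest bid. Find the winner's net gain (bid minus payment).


Step 1: Sort bids in descending order: 466, 378, 341, 341, 278, 196, 149, 36
Step 2: The winning bid is the highest: 466
Step 3: The payment equals the second-highest bid: 378
Step 4: Surplus = winner's bid - payment = 466 - 378 = 88

88


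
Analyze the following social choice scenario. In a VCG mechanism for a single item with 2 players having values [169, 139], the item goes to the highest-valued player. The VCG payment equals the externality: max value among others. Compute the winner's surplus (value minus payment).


Step 1: The winner is the agent with the highest value: agent 0 with value 169
Step 2: Values of other agents: [139]
Step 3: VCG payment = max of others' values = 139
Step 4: Surplus = 169 - 139 = 30

30


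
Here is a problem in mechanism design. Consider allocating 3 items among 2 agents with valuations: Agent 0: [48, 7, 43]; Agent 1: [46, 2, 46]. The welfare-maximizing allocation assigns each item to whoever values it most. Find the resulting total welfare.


Step 1: For each item, find the maximum value among all agents.
Step 2: Item 0 -> Agent 0 (value 48)
Step 3: Item 1 -> Agent 0 (value 7)
Step 4: Item 2 -> Agent 1 (value 46)
Step 5: Total welfare = 48 + 7 + 46 = 101

101


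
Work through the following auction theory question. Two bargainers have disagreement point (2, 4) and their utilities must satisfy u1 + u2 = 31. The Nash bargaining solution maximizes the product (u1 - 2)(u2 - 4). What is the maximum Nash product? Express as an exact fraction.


Step 1: The Nash solution splits surplus symmetrically above the disagreement point
Step 2: u1 = (total + d1 - d2)/2 = (31 + 2 - 4)/2 = 29/2
Step 3: u2 = (total - d1 + d2)/2 = (31 - 2 + 4)/2 = 33/2
Step 4: Nash product = (29/2 - 2) * (33/2 - 4)
Step 5: = 25/2 * 25/2 = 625/4

625/4


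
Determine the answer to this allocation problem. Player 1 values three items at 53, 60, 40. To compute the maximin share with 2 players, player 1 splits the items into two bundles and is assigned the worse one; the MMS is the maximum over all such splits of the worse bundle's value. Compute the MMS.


Step 1: Item values = 53, 60, 40
Step 2: Enumerate all 2-bundle partitions and take the smaller bundle:
  Partition 1: {53} vs {60,40} -> bundles 53, 100; min = 53
  Partition 2: {60} vs {53,40} -> bundles 60, 93; min = 60
  Partition 3: {40} vs {53,60} -> bundles 40, 113; min = 40
Step 3: MMS = max(53, 60, 40) = 60

60


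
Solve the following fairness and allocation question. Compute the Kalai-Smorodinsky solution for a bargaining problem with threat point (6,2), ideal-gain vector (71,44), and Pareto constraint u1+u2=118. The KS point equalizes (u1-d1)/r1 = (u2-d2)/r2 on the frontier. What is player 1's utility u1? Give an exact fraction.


Step 1: At the KS point, (u1-d1)/r1 = (u2-d2)/r2 = t and u1+u2 = 118
Step 2: u1 = d1 + r1*t and u2 = d2 + r2*t, so (d1 + r1*t) + (d2 + r2*t) = 118
Step 3: t = (118 - 6 - 2)/(71 + 44) = 110/115 = 22/23
Step 4: u1 = d1 + r1*t = 6 + 71 * 22/23 = 1700/23
Step 5: (Check: u2 = d2 + r2*t = 1014/23; u1+u2 = 1700/23 + 1014/23 = 118, on the frontier.)

1700/23


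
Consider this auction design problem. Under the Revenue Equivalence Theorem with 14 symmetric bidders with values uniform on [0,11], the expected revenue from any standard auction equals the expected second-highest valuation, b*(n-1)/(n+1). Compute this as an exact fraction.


Step 1: By Revenue Equivalence, expected revenue = b*(n-1)/(n+1)
Step 2: Substituting n = 14, b = 11
Step 3: Revenue = 11*(14-1)/(14+1) = 11*13/15
Step 4: Revenue = 143/15

143/15


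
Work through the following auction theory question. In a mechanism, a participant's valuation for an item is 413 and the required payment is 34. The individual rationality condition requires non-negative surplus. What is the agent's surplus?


Step 1: Surplus = value - payment = 413 - 34 = 379
Step 2: IR is satisfied (surplus >= 0)

379


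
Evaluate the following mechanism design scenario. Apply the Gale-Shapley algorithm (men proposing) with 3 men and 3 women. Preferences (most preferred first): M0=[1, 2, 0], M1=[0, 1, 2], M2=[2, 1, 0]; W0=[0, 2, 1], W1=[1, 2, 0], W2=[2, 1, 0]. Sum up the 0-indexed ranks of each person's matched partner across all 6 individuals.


Step 1: Run Gale-Shapley (men propose, women hold best offer):
  M0 proposes to W1; she accepts
  M1 proposes to W0; she accepts
  M2 proposes to W2; she accepts
Step 2: Final matching: W0-M1, W1-M0, W2-M2
Step 3: 0-indexed ranks (man's rank of his match, then woman's): 0 + 2 + 0 + 2 + 0 + 0
Step 4: Total rank sum = 4

4


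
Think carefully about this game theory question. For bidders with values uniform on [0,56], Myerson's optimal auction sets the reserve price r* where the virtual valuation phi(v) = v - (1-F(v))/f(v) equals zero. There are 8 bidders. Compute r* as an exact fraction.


Step 1: For U[0,56], F(v) = v/56 and f(v) = 1/56
Step 2: phi(v) = v - (1 - v/56)/(1/56) = v - (56 - v) = 2v - 56
Step 3: Set phi(r*) = 0: 2r* - 56 = 0
Step 4: r* = 56/2 = 28 (the number of bidders n = 8 does not enter)

28


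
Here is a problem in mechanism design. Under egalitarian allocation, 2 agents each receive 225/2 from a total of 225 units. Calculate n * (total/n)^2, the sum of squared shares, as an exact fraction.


Step 1: Each agent's share = 225/2
Step 2: Square of each share = (225/2)^2 = 50625/4
Step 3: Sum of squares = 2 * 50625/4 = 50625/2

50625/2


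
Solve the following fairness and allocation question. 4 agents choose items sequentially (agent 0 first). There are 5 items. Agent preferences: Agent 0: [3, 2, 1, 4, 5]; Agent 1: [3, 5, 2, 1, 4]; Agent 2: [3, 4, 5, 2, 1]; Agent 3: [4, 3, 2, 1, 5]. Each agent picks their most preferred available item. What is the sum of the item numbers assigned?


Step 1: Agent 0 picks item 3
Step 2: Agent 1 picks item 5
Step 3: Agent 2 picks item 4
Step 4: Agent 3 picks item 2
Step 5: Sum = 3 + 5 + 4 + 2 = 14

14


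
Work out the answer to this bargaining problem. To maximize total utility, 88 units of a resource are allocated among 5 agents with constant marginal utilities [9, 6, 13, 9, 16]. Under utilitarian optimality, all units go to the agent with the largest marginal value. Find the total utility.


Step 1: The marginal utilities are [9, 6, 13, 9, 16]
Step 2: The highest marginal utility is 16
Step 3: All 88 units go to that agent
Step 4: Total utility = 16 * 88 = 1408

1408
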